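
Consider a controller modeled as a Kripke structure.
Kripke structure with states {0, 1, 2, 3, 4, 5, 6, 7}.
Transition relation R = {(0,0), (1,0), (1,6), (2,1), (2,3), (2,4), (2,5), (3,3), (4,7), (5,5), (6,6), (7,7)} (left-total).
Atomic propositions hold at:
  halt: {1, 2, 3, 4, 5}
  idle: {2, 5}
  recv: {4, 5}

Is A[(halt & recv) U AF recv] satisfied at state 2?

Sat(halt & recv) = {4, 5}
AF recv: least fixpoint, start Z0 = {4, 5}, add states with every successor in Z. Already a fixed point.
Sat(AF recv) = {4, 5}
A[(halt & recv) U AF recv]: least fixpoint, start Z0 = Sat(AF recv) = {4, 5}, add states in Sat(halt & recv) with every successor in Z. Already a fixed point.
Sat(A[(halt & recv) U AF recv]) = {4, 5}
2 ∉ Sat(A[(halt & recv) U AF recv]) = {4, 5}, so the formula does not hold at 2.

No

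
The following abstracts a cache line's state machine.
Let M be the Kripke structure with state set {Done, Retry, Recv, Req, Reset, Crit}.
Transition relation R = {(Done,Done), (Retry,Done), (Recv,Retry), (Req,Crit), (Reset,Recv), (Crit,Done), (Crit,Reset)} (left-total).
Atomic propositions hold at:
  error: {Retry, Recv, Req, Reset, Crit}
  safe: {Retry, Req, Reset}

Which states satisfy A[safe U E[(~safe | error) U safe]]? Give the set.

{Retry, Recv, Req, Reset, Crit}

Sat(~safe) = {Done, Recv, Crit}
Sat(~safe | error) = {Done, Retry, Recv, Req, Reset, Crit}
E[(~safe | error) U safe]: least fixpoint, start Z0 = Sat(safe) = {Retry, Req, Reset}, add states in Sat(~safe | error) with some successor in Z. Z1 = {Retry, Recv, Req, Reset, Crit}; fixed.
Sat(E[(~safe | error) U safe]) = {Retry, Recv, Req, Reset, Crit}
A[safe U E[(~safe | error) U safe]]: least fixpoint, start Z0 = Sat(E[(~safe | error) U safe]) = {Retry, Recv, Req, Reset, Crit}, add states in Sat(safe) with every successor in Z. Already a fixed point.
Sat(A[safe U E[(~safe | error) U safe]]) = {Retry, Recv, Req, Reset, Crit}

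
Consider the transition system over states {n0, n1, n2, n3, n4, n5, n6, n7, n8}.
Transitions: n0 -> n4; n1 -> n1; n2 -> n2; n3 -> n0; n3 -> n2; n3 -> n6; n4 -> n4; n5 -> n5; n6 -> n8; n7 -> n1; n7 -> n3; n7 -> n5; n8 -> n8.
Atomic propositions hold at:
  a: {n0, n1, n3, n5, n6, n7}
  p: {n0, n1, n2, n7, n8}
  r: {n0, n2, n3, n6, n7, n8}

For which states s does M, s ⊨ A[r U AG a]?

{n1, n5}

AG a: greatest fixpoint, start Z0 = {n0, n1, n3, n5, n6, n7}, keep only states in Sat with every successor in Z. Z1 = {n1, n5, n7}; Z2 = {n1, n5}; fixed.
Sat(AG a) = {n1, n5}
A[r U AG a]: least fixpoint, start Z0 = Sat(AG a) = {n1, n5}, add states in Sat(r) with every successor in Z. Already a fixed point.
Sat(A[r U AG a]) = {n1, n5}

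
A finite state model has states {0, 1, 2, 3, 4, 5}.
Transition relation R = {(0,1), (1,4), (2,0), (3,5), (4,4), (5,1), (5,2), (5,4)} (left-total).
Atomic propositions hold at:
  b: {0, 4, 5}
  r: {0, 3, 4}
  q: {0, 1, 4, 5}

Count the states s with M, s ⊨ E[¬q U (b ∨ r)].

5

Sat(¬q) = {2, 3}
Sat(b ∨ r) = {0, 3, 4, 5}
E[¬q U (b ∨ r)]: least fixpoint, start Z0 = Sat((b ∨ r)) = {0, 3, 4, 5}, add states in Sat(¬q) with some successor in Z. Z1 = {0, 2, 3, 4, 5}; fixed.
Sat(E[¬q U (b ∨ r)]) = {0, 2, 3, 4, 5}
|Sat(E[¬q U (b ∨ r)])| = |{0, 2, 3, 4, 5}| = 5.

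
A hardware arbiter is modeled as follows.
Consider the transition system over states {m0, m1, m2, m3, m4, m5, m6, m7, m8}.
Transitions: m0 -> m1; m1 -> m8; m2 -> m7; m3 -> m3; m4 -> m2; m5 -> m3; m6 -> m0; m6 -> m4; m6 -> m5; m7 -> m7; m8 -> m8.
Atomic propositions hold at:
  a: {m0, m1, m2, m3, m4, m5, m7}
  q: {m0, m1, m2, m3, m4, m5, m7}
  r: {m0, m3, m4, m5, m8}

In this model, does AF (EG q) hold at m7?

EG q: greatest fixpoint, start Z0 = {m0, m1, m2, m3, m4, m5, m7}, keep only states in Sat with some successor in Z. Z1 = {m0, m2, m3, m4, m5, m7}; Z2 = {m2, m3, m4, m5, m7}; fixed.
Sat(EG q) = {m2, m3, m4, m5, m7}
AF (EG q): least fixpoint, start Z0 = {m2, m3, m4, m5, m7}, add states with every successor in Z. Already a fixed point.
Sat(AF (EG q)) = {m2, m3, m4, m5, m7}
m7 ∈ Sat(AF (EG q)) = {m2, m3, m4, m5, m7}, so the formula holds at m7.

Yes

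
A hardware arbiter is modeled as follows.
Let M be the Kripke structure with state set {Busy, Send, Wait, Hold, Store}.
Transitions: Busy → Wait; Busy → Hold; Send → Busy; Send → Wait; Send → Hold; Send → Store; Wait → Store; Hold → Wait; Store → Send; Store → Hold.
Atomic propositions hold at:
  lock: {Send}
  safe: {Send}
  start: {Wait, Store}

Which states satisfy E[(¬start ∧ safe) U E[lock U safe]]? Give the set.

Sat(¬start) = {Busy, Send, Hold}
Sat(¬start ∧ safe) = {Send}
E[lock U safe]: least fixpoint, start Z0 = Sat(safe) = {Send}, add states in Sat(lock) with some successor in Z. Already a fixed point.
Sat(E[lock U safe]) = {Send}
E[(¬start ∧ safe) U E[lock U safe]]: least fixpoint, start Z0 = Sat(E[lock U safe]) = {Send}, add states in Sat(¬start ∧ safe) with some successor in Z. Already a fixed point.
Sat(E[(¬start ∧ safe) U E[lock U safe]]) = {Send}

{Send}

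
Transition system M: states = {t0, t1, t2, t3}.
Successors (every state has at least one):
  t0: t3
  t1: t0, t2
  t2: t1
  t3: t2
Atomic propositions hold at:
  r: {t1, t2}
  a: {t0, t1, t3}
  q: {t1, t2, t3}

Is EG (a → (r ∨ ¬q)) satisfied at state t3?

Sat(¬q) = {t0}
Sat(r ∨ ¬q) = {t0, t1, t2}
Sat(a → (r ∨ ¬q)) = {t0, t1, t2}
EG (a → (r ∨ ¬q)): greatest fixpoint, start Z0 = {t0, t1, t2}, keep only states in Sat with some successor in Z. Z1 = {t1, t2}; fixed.
Sat(EG (a → (r ∨ ¬q))) = {t1, t2}
t3 ∉ Sat(EG (a → (r ∨ ¬q))) = {t1, t2}, so the formula does not hold at t3.

No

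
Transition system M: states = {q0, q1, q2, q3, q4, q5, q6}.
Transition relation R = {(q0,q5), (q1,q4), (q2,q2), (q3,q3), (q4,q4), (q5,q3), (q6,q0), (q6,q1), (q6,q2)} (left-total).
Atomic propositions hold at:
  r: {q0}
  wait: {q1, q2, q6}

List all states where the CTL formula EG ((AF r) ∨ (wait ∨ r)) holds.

{q2, q6}

AF r: least fixpoint, start Z0 = {q0}, add states with every successor in Z. Already a fixed point.
Sat(AF r) = {q0}
Sat(wait ∨ r) = {q0, q1, q2, q6}
Sat((AF r) ∨ (wait ∨ r)) = {q0, q1, q2, q6}
EG ((AF r) ∨ (wait ∨ r)): greatest fixpoint, start Z0 = {q0, q1, q2, q6}, keep only states in Sat with some successor in Z. Z1 = {q2, q6}; fixed.
Sat(EG ((AF r) ∨ (wait ∨ r))) = {q2, q6}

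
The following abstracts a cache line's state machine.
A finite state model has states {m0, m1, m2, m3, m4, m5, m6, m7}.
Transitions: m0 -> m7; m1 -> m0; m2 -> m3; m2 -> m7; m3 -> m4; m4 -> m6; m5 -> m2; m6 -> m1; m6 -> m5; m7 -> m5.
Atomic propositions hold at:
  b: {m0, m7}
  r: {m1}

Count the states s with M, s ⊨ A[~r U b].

2

Sat(~r) = {m0, m2, m3, m4, m5, m6, m7}
A[~r U b]: least fixpoint, start Z0 = Sat(b) = {m0, m7}, add states in Sat(~r) with every successor in Z. Already a fixed point.
Sat(A[~r U b]) = {m0, m7}
|Sat(A[~r U b])| = |{m0, m7}| = 2.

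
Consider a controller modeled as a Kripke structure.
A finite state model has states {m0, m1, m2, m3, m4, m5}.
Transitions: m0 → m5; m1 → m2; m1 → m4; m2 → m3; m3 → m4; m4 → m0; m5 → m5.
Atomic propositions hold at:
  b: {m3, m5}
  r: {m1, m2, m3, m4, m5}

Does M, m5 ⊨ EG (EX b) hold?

Sat(EX b) = {s : some successor in {m3, m5}} = {m0, m2, m5}
EG (EX b): greatest fixpoint, start Z0 = {m0, m2, m5}, keep only states in Sat with some successor in Z. Z1 = {m0, m5}; fixed.
Sat(EG (EX b)) = {m0, m5}
m5 ∈ Sat(EG (EX b)) = {m0, m5}, so the formula holds at m5.

Yes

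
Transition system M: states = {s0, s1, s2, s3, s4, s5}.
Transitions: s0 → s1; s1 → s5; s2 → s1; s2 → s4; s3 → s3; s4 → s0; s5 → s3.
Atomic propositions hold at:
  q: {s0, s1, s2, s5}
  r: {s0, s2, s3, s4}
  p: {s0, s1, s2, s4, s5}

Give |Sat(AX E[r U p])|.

4

E[r U p]: least fixpoint, start Z0 = Sat(p) = {s0, s1, s2, s4, s5}, add states in Sat(r) with some successor in Z. Already a fixed point.
Sat(E[r U p]) = {s0, s1, s2, s4, s5}
Sat(AX E[r U p]) = {s : every successor in {s0, s1, s2, s4, s5}} = {s0, s1, s2, s4}
|Sat(AX E[r U p])| = |{s0, s1, s2, s4}| = 4.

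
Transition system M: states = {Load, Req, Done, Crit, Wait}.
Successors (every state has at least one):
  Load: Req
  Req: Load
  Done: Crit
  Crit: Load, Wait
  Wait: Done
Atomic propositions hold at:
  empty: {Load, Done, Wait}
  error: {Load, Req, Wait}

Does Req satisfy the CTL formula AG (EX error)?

Yes

Sat(EX error) = {s : some successor in {Load, Req, Wait}} = {Load, Req, Crit}
AG (EX error): greatest fixpoint, start Z0 = {Load, Req, Crit}, keep only states in Sat with every successor in Z. Z1 = {Load, Req}; fixed.
Sat(AG (EX error)) = {Load, Req}
Req ∈ Sat(AG (EX error)) = {Load, Req}, so the formula holds at Req.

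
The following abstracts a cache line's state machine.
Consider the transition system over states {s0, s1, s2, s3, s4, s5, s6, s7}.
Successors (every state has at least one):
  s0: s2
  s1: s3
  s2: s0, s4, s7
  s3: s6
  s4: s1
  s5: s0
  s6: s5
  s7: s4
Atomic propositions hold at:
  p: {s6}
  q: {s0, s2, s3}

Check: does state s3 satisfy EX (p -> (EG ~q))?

Sat(~q) = {s1, s4, s5, s6, s7}
EG ~q: greatest fixpoint, start Z0 = {s1, s4, s5, s6, s7}, keep only states in Sat with some successor in Z. Z1 = {s4, s6, s7}; Z2 = {s7}; Z3 = ∅; fixed.
Sat(EG ~q) = ∅
Sat(p -> (EG ~q)) = {s0, s1, s2, s3, s4, s5, s7}
Sat(EX (p -> (EG ~q))) = {s : some successor in {s0, s1, s2, s3, s4, s5, s7}} = {s0, s1, s2, s4, s5, s6, s7}
s3 ∉ Sat(EX (p -> (EG ~q))) = {s0, s1, s2, s4, s5, s6, s7}, so the formula does not hold at s3.

No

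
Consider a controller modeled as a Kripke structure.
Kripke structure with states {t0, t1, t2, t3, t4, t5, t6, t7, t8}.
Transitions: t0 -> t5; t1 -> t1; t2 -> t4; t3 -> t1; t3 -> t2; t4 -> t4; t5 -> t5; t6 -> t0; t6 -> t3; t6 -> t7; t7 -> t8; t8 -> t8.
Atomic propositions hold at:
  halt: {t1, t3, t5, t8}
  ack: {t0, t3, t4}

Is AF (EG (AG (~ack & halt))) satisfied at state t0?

Sat(~ack) = {t1, t2, t5, t6, t7, t8}
Sat(~ack & halt) = {t1, t5, t8}
AG (~ack & halt): greatest fixpoint, start Z0 = {t1, t5, t8}, keep only states in Sat with every successor in Z. Already a fixed point.
Sat(AG (~ack & halt)) = {t1, t5, t8}
EG (AG (~ack & halt)): greatest fixpoint, start Z0 = {t1, t5, t8}, keep only states in Sat with some successor in Z. Already a fixed point.
Sat(EG (AG (~ack & halt))) = {t1, t5, t8}
AF (EG (AG (~ack & halt))): least fixpoint, start Z0 = {t1, t5, t8}, add states with every successor in Z. Z1 = {t0, t1, t5, t7, t8}; fixed.
Sat(AF (EG (AG (~ack & halt)))) = {t0, t1, t5, t7, t8}
t0 ∈ Sat(AF (EG (AG (~ack & halt)))) = {t0, t1, t5, t7, t8}, so the formula holds at t0.

Yes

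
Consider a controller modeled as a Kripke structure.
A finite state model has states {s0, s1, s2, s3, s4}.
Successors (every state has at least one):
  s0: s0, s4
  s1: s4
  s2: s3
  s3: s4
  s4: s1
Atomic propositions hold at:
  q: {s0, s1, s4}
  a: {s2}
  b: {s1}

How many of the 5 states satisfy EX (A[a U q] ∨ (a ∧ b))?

4

A[a U q]: least fixpoint, start Z0 = Sat(q) = {s0, s1, s4}, add states in Sat(a) with every successor in Z. Already a fixed point.
Sat(A[a U q]) = {s0, s1, s4}
Sat(a ∧ b) = ∅
Sat(A[a U q] ∨ (a ∧ b)) = {s0, s1, s4}
Sat(EX (A[a U q] ∨ (a ∧ b))) = {s : some successor in {s0, s1, s4}} = {s0, s1, s3, s4}
|Sat(EX (A[a U q] ∨ (a ∧ b)))| = |{s0, s1, s3, s4}| = 4.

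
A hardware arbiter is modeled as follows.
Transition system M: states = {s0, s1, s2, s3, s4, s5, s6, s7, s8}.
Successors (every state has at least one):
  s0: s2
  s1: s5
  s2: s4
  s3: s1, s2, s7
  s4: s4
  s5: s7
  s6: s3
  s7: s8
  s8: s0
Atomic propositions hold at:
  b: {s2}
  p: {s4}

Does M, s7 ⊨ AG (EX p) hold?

Sat(EX p) = {s : some successor in {s4}} = {s2, s4}
AG (EX p): greatest fixpoint, start Z0 = {s2, s4}, keep only states in Sat with every successor in Z. Already a fixed point.
Sat(AG (EX p)) = {s2, s4}
s7 ∉ Sat(AG (EX p)) = {s2, s4}, so the formula does not hold at s7.

No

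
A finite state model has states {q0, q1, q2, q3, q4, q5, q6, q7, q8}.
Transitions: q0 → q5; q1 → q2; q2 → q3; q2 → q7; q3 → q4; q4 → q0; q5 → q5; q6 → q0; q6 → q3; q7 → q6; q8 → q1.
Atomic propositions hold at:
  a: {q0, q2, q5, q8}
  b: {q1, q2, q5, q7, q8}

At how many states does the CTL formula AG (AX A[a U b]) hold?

A[a U b]: least fixpoint, start Z0 = Sat(b) = {q1, q2, q5, q7, q8}, add states in Sat(a) with every successor in Z. Z1 = {q0, q1, q2, q5, q7, q8}; fixed.
Sat(A[a U b]) = {q0, q1, q2, q5, q7, q8}
Sat(AX A[a U b]) = {s : every successor in {q0, q1, q2, q5, q7, q8}} = {q0, q1, q4, q5, q8}
AG (AX A[a U b]): greatest fixpoint, start Z0 = {q0, q1, q4, q5, q8}, keep only states in Sat with every successor in Z. Z1 = {q0, q4, q5, q8}; Z2 = {q0, q4, q5}; fixed.
Sat(AG (AX A[a U b])) = {q0, q4, q5}
|Sat(AG (AX A[a U b]))| = |{q0, q4, q5}| = 3.

3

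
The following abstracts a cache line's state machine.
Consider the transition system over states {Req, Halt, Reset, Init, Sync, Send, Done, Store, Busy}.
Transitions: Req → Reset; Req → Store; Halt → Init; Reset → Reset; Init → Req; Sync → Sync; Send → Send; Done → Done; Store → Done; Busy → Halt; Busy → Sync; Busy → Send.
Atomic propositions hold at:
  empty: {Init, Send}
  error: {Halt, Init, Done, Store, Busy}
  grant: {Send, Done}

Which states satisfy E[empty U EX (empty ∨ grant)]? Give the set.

Sat(empty ∨ grant) = {Init, Send, Done}
Sat(EX (empty ∨ grant)) = {s : some successor in {Init, Send, Done}} = {Halt, Send, Done, Store, Busy}
E[empty U EX (empty ∨ grant)]: least fixpoint, start Z0 = Sat(EX (empty ∨ grant)) = {Halt, Send, Done, Store, Busy}, add states in Sat(empty) with some successor in Z. Already a fixed point.
Sat(E[empty U EX (empty ∨ grant)]) = {Halt, Send, Done, Store, Busy}

{Halt, Send, Done, Store, Busy}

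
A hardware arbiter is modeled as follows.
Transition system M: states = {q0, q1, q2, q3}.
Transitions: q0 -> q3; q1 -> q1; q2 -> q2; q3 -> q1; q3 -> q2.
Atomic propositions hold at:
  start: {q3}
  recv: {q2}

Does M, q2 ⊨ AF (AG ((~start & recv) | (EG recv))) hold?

Yes

Sat(~start) = {q0, q1, q2}
Sat(~start & recv) = {q2}
EG recv: greatest fixpoint, start Z0 = {q2}, keep only states in Sat with some successor in Z. Already a fixed point.
Sat(EG recv) = {q2}
Sat((~start & recv) | (EG recv)) = {q2}
AG ((~start & recv) | (EG recv)): greatest fixpoint, start Z0 = {q2}, keep only states in Sat with every successor in Z. Already a fixed point.
Sat(AG ((~start & recv) | (EG recv))) = {q2}
AF (AG ((~start & recv) | (EG recv))): least fixpoint, start Z0 = {q2}, add states with every successor in Z. Already a fixed point.
Sat(AF (AG ((~start & recv) | (EG recv)))) = {q2}
q2 ∈ Sat(AF (AG ((~start & recv) | (EG recv)))) = {q2}, so the formula holds at q2.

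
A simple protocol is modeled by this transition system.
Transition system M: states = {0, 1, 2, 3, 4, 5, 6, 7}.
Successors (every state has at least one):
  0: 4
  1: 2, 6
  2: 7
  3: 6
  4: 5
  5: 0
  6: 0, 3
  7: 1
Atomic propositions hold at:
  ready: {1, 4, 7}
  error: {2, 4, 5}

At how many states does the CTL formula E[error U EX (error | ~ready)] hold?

Sat(~ready) = {0, 2, 3, 5, 6}
Sat(error | ~ready) = {0, 2, 3, 4, 5, 6}
Sat(EX (error | ~ready)) = {s : some successor in {0, 2, 3, 4, 5, 6}} = {0, 1, 3, 4, 5, 6}
E[error U EX (error | ~ready)]: least fixpoint, start Z0 = Sat(EX (error | ~ready)) = {0, 1, 3, 4, 5, 6}, add states in Sat(error) with some successor in Z. Already a fixed point.
Sat(E[error U EX (error | ~ready)]) = {0, 1, 3, 4, 5, 6}
|Sat(E[error U EX (error | ~ready)])| = |{0, 1, 3, 4, 5, 6}| = 6.

6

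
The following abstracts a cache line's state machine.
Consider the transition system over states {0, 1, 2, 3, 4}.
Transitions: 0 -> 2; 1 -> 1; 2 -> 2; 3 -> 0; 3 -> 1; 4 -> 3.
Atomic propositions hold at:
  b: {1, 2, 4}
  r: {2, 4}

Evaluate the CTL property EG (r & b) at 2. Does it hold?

Yes

Sat(r & b) = {2, 4}
EG (r & b): greatest fixpoint, start Z0 = {2, 4}, keep only states in Sat with some successor in Z. Z1 = {2}; fixed.
Sat(EG (r & b)) = {2}
2 ∈ Sat(EG (r & b)) = {2}, so the formula holds at 2.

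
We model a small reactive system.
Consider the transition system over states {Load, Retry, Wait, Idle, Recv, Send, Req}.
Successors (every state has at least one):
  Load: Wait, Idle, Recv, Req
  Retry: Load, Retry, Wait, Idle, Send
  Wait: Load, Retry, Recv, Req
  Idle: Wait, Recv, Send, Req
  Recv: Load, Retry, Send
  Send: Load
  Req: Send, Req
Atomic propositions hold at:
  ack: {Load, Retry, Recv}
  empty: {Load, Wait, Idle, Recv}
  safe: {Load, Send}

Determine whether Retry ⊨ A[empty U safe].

A[empty U safe]: least fixpoint, start Z0 = Sat(safe) = {Load, Send}, add states in Sat(empty) with every successor in Z. Already a fixed point.
Sat(A[empty U safe]) = {Load, Send}
Retry ∉ Sat(A[empty U safe]) = {Load, Send}, so the formula does not hold at Retry.

No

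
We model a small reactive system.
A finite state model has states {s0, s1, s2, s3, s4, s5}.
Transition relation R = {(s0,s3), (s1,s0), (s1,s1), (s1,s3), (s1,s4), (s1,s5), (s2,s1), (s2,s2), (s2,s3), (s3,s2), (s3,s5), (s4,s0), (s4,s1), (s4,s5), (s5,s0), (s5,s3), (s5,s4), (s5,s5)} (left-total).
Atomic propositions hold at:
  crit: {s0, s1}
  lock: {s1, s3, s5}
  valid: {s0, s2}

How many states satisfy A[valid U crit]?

2

A[valid U crit]: least fixpoint, start Z0 = Sat(crit) = {s0, s1}, add states in Sat(valid) with every successor in Z. Already a fixed point.
Sat(A[valid U crit]) = {s0, s1}
|Sat(A[valid U crit])| = |{s0, s1}| = 2.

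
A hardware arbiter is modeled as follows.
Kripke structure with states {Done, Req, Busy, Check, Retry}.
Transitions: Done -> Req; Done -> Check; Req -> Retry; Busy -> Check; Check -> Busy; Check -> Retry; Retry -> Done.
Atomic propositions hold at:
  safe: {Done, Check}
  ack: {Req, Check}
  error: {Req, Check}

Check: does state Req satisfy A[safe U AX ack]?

Sat(AX ack) = {s : every successor in {Req, Check}} = {Done, Busy}
A[safe U AX ack]: least fixpoint, start Z0 = Sat(AX ack) = {Done, Busy}, add states in Sat(safe) with every successor in Z. Already a fixed point.
Sat(A[safe U AX ack]) = {Done, Busy}
Req ∉ Sat(A[safe U AX ack]) = {Done, Busy}, so the formula does not hold at Req.

No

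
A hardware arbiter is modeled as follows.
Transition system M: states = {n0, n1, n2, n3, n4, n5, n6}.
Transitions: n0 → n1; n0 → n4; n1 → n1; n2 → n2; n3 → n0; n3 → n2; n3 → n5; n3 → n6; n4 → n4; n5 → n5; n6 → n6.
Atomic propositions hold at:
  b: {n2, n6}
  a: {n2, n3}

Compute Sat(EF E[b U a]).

{n2, n3}

E[b U a]: least fixpoint, start Z0 = Sat(a) = {n2, n3}, add states in Sat(b) with some successor in Z. Already a fixed point.
Sat(E[b U a]) = {n2, n3}
EF E[b U a]: least fixpoint, start Z0 = {n2, n3}, add states with some successor in Z. Already a fixed point.
Sat(EF E[b U a]) = {n2, n3}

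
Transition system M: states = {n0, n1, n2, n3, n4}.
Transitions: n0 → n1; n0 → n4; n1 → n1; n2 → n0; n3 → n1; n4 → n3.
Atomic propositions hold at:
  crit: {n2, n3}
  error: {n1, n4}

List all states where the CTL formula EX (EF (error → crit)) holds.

{n0, n2, n4}

Sat(error → crit) = {n0, n2, n3}
EF (error → crit): least fixpoint, start Z0 = {n0, n2, n3}, add states with some successor in Z. Z1 = {n0, n2, n3, n4}; fixed.
Sat(EF (error → crit)) = {n0, n2, n3, n4}
Sat(EX (EF (error → crit))) = {s : some successor in {n0, n2, n3, n4}} = {n0, n2, n4}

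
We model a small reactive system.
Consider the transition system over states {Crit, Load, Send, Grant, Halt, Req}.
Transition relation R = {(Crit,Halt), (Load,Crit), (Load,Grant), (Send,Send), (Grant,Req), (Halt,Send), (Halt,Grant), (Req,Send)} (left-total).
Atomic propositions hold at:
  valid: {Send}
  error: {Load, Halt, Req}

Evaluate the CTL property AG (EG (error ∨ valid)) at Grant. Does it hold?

Sat(error ∨ valid) = {Load, Send, Halt, Req}
EG (error ∨ valid): greatest fixpoint, start Z0 = {Load, Send, Halt, Req}, keep only states in Sat with some successor in Z. Z1 = {Send, Halt, Req}; fixed.
Sat(EG (error ∨ valid)) = {Send, Halt, Req}
AG (EG (error ∨ valid)): greatest fixpoint, start Z0 = {Send, Halt, Req}, keep only states in Sat with every successor in Z. Z1 = {Send, Req}; fixed.
Sat(AG (EG (error ∨ valid))) = {Send, Req}
Grant ∉ Sat(AG (EG (error ∨ valid))) = {Send, Req}, so the formula does not hold at Grant.

No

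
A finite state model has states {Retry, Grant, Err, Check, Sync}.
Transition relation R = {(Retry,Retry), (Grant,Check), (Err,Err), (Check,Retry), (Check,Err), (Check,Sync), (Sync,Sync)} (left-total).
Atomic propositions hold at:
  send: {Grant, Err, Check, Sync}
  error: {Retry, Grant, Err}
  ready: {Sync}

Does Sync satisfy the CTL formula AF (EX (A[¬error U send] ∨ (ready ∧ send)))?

Yes

Sat(¬error) = {Check, Sync}
A[¬error U send]: least fixpoint, start Z0 = Sat(send) = {Grant, Err, Check, Sync}, add states in Sat(¬error) with every successor in Z. Already a fixed point.
Sat(A[¬error U send]) = {Grant, Err, Check, Sync}
Sat(ready ∧ send) = {Sync}
Sat(A[¬error U send] ∨ (ready ∧ send)) = {Grant, Err, Check, Sync}
Sat(EX (A[¬error U send] ∨ (ready ∧ send))) = {s : some successor in {Grant, Err, Check, Sync}} = {Grant, Err, Check, Sync}
AF (EX (A[¬error U send] ∨ (ready ∧ send))): least fixpoint, start Z0 = {Grant, Err, Check, Sync}, add states with every successor in Z. Already a fixed point.
Sat(AF (EX (A[¬error U send] ∨ (ready ∧ send)))) = {Grant, Err, Check, Sync}
Sync ∈ Sat(AF (EX (A[¬error U send] ∨ (ready ∧ send)))) = {Grant, Err, Check, Sync}, so the formula holds at Sync.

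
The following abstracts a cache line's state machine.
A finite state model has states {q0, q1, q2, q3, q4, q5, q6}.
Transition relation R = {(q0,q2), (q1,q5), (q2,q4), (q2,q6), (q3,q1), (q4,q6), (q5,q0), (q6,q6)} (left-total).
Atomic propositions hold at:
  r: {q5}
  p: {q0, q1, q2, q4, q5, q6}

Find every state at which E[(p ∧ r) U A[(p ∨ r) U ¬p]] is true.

Sat(p ∧ r) = {q5}
Sat(p ∨ r) = {q0, q1, q2, q4, q5, q6}
Sat(¬p) = {q3}
A[(p ∨ r) U ¬p]: least fixpoint, start Z0 = Sat(¬p) = {q3}, add states in Sat(p ∨ r) with every successor in Z. Already a fixed point.
Sat(A[(p ∨ r) U ¬p]) = {q3}
E[(p ∧ r) U A[(p ∨ r) U ¬p]]: least fixpoint, start Z0 = Sat(A[(p ∨ r) U ¬p]) = {q3}, add states in Sat(p ∧ r) with some successor in Z. Already a fixed point.
Sat(E[(p ∧ r) U A[(p ∨ r) U ¬p]]) = {q3}

{q3}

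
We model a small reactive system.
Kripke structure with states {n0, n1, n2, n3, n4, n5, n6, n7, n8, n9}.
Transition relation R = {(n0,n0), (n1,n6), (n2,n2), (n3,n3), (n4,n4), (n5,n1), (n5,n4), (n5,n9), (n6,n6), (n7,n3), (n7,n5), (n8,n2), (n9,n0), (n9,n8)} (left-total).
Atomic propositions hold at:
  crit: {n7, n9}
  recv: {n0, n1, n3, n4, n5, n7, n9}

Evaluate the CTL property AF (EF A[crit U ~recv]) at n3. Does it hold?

No

Sat(~recv) = {n2, n6, n8}
A[crit U ~recv]: least fixpoint, start Z0 = Sat(~recv) = {n2, n6, n8}, add states in Sat(crit) with every successor in Z. Already a fixed point.
Sat(A[crit U ~recv]) = {n2, n6, n8}
EF A[crit U ~recv]: least fixpoint, start Z0 = {n2, n6, n8}, add states with some successor in Z. Z1 = {n1, n2, n6, n8, n9}; Z2 = {n1, n2, n5, n6, n8, n9}; Z3 = {n1, n2, n5, n6, n7, n8, n9}; fixed.
Sat(EF A[crit U ~recv]) = {n1, n2, n5, n6, n7, n8, n9}
AF (EF A[crit U ~recv]): least fixpoint, start Z0 = {n1, n2, n5, n6, n7, n8, n9}, add states with every successor in Z. Already a fixed point.
Sat(AF (EF A[crit U ~recv])) = {n1, n2, n5, n6, n7, n8, n9}
n3 ∉ Sat(AF (EF A[crit U ~recv])) = {n1, n2, n5, n6, n7, n8, n9}, so the formula does not hold at n3.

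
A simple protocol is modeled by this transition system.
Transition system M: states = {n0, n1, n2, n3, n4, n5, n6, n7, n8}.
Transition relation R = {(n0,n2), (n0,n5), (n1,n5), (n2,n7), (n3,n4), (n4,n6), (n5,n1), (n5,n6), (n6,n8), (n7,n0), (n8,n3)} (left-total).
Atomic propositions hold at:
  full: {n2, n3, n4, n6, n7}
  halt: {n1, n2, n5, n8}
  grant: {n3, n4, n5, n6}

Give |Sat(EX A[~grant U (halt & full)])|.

Sat(~grant) = {n0, n1, n2, n7, n8}
Sat(halt & full) = {n2}
A[~grant U (halt & full)]: least fixpoint, start Z0 = Sat((halt & full)) = {n2}, add states in Sat(~grant) with every successor in Z. Already a fixed point.
Sat(A[~grant U (halt & full)]) = {n2}
Sat(EX A[~grant U (halt & full)]) = {s : some successor in {n2}} = {n0}
|Sat(EX A[~grant U (halt & full)])| = |{n0}| = 1.

1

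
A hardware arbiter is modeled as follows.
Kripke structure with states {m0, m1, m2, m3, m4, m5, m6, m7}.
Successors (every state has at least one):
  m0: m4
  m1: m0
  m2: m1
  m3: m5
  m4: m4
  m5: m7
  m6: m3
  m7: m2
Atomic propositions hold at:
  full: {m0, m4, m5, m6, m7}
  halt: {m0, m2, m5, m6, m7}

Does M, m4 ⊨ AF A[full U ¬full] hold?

No

Sat(¬full) = {m1, m2, m3}
A[full U ¬full]: least fixpoint, start Z0 = Sat(¬full) = {m1, m2, m3}, add states in Sat(full) with every successor in Z. Z1 = {m1, m2, m3, m6, m7}; Z2 = {m1, m2, m3, m5, m6, m7}; fixed.
Sat(A[full U ¬full]) = {m1, m2, m3, m5, m6, m7}
AF A[full U ¬full]: least fixpoint, start Z0 = {m1, m2, m3, m5, m6, m7}, add states with every successor in Z. Already a fixed point.
Sat(AF A[full U ¬full]) = {m1, m2, m3, m5, m6, m7}
m4 ∉ Sat(AF A[full U ¬full]) = {m1, m2, m3, m5, m6, m7}, so the formula does not hold at m4.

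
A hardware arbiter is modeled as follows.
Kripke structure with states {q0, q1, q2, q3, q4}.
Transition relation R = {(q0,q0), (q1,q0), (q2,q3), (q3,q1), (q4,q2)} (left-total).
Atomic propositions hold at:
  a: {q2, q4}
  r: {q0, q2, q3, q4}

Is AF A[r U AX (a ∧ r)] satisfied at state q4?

Yes

Sat(a ∧ r) = {q2, q4}
Sat(AX (a ∧ r)) = {s : every successor in {q2, q4}} = {q4}
A[r U AX (a ∧ r)]: least fixpoint, start Z0 = Sat(AX (a ∧ r)) = {q4}, add states in Sat(r) with every successor in Z. Already a fixed point.
Sat(A[r U AX (a ∧ r)]) = {q4}
AF A[r U AX (a ∧ r)]: least fixpoint, start Z0 = {q4}, add states with every successor in Z. Already a fixed point.
Sat(AF A[r U AX (a ∧ r)]) = {q4}
q4 ∈ Sat(AF A[r U AX (a ∧ r)]) = {q4}, so the formula holds at q4.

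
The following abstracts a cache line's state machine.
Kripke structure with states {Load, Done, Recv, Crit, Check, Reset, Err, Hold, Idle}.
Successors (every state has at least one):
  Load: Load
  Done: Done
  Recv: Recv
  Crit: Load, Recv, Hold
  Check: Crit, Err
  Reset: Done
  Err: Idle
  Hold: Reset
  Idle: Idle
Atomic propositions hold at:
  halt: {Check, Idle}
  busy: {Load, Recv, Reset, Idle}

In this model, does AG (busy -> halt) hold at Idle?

Yes

Sat(busy -> halt) = {Done, Crit, Check, Err, Hold, Idle}
AG (busy -> halt): greatest fixpoint, start Z0 = {Done, Crit, Check, Err, Hold, Idle}, keep only states in Sat with every successor in Z. Z1 = {Done, Check, Err, Idle}; Z2 = {Done, Err, Idle}; fixed.
Sat(AG (busy -> halt)) = {Done, Err, Idle}
Idle ∈ Sat(AG (busy -> halt)) = {Done, Err, Idle}, so the formula holds at Idle.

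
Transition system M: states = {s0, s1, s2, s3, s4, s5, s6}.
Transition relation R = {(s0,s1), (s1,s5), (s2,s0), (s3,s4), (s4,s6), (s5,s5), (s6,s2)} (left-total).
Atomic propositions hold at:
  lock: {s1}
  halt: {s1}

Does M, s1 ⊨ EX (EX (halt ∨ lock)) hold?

Sat(halt ∨ lock) = {s1}
Sat(EX (halt ∨ lock)) = {s : some successor in {s1}} = {s0}
Sat(EX (EX (halt ∨ lock))) = {s : some successor in {s0}} = {s2}
s1 ∉ Sat(EX (EX (halt ∨ lock))) = {s2}, so the formula does not hold at s1.

No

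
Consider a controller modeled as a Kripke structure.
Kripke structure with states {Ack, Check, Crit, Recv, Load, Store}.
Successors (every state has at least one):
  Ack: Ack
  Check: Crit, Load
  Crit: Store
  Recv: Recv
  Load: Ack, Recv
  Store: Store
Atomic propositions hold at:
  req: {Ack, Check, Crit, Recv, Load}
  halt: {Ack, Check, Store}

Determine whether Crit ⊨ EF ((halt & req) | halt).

Sat(halt & req) = {Ack, Check}
Sat((halt & req) | halt) = {Ack, Check, Store}
EF ((halt & req) | halt): least fixpoint, start Z0 = {Ack, Check, Store}, add states with some successor in Z. Z1 = {Ack, Check, Crit, Load, Store}; fixed.
Sat(EF ((halt & req) | halt)) = {Ack, Check, Crit, Load, Store}
Crit ∈ Sat(EF ((halt & req) | halt)) = {Ack, Check, Crit, Load, Store}, so the formula holds at Crit.

Yes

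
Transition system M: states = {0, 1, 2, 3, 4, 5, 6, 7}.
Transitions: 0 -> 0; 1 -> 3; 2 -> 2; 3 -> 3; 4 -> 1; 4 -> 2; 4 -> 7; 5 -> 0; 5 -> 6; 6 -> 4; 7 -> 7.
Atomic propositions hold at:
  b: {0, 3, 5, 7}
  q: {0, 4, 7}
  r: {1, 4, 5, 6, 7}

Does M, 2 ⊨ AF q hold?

No

AF q: least fixpoint, start Z0 = {0, 4, 7}, add states with every successor in Z. Z1 = {0, 4, 6, 7}; Z2 = {0, 4, 5, 6, 7}; fixed.
Sat(AF q) = {0, 4, 5, 6, 7}
2 ∉ Sat(AF q) = {0, 4, 5, 6, 7}, so the formula does not hold at 2.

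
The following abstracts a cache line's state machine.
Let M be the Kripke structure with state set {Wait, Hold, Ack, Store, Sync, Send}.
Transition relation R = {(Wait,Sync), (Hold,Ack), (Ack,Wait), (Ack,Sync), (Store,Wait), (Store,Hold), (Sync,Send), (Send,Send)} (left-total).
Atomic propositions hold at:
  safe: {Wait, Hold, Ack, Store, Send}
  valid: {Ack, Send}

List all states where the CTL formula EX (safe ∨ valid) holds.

{Hold, Ack, Store, Sync, Send}

Sat(safe ∨ valid) = {Wait, Hold, Ack, Store, Send}
Sat(EX (safe ∨ valid)) = {s : some successor in {Wait, Hold, Ack, Store, Send}} = {Hold, Ack, Store, Sync, Send}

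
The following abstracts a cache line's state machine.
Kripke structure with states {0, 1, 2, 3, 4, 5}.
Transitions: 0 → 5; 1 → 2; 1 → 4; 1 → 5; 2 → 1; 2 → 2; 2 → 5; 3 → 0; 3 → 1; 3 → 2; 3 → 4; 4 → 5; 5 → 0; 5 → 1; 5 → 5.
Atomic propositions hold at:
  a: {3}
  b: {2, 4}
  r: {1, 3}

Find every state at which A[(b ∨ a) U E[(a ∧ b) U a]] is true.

Sat(b ∨ a) = {2, 3, 4}
Sat(a ∧ b) = ∅
E[(a ∧ b) U a]: least fixpoint, start Z0 = Sat(a) = {3}, add states in Sat(a ∧ b) with some successor in Z. Already a fixed point.
Sat(E[(a ∧ b) U a]) = {3}
A[(b ∨ a) U E[(a ∧ b) U a]]: least fixpoint, start Z0 = Sat(E[(a ∧ b) U a]) = {3}, add states in Sat(b ∨ a) with every successor in Z. Already a fixed point.
Sat(A[(b ∨ a) U E[(a ∧ b) U a]]) = {3}

{3}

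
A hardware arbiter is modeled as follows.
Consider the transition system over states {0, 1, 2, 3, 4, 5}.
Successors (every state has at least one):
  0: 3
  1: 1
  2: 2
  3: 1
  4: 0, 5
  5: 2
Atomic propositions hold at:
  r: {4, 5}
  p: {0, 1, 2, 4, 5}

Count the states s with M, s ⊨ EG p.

EG p: greatest fixpoint, start Z0 = {0, 1, 2, 4, 5}, keep only states in Sat with some successor in Z. Z1 = {1, 2, 4, 5}; fixed.
Sat(EG p) = {1, 2, 4, 5}
|Sat(EG p)| = |{1, 2, 4, 5}| = 4.

4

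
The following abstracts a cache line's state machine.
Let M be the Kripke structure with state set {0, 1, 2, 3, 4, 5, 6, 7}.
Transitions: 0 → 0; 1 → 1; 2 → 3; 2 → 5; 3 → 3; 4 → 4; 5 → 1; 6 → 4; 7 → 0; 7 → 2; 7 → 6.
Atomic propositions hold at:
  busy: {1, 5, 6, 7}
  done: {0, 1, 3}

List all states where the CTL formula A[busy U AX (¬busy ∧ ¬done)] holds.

Sat(¬busy) = {0, 2, 3, 4}
Sat(¬done) = {2, 4, 5, 6, 7}
Sat(¬busy ∧ ¬done) = {2, 4}
Sat(AX (¬busy ∧ ¬done)) = {s : every successor in {2, 4}} = {4, 6}
A[busy U AX (¬busy ∧ ¬done)]: least fixpoint, start Z0 = Sat(AX (¬busy ∧ ¬done)) = {4, 6}, add states in Sat(busy) with every successor in Z. Already a fixed point.
Sat(A[busy U AX (¬busy ∧ ¬done)]) = {4, 6}

{4, 6}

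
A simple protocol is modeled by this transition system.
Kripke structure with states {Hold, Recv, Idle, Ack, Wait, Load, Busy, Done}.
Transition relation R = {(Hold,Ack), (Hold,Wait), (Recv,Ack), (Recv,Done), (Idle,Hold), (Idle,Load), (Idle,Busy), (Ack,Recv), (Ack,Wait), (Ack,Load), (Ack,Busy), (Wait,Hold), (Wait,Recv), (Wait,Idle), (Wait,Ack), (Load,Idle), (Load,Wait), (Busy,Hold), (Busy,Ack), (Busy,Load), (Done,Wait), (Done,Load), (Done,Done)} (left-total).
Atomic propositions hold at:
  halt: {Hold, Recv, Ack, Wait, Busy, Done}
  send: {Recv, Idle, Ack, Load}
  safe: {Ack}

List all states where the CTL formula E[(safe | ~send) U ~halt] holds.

{Hold, Idle, Ack, Wait, Load, Busy, Done}

Sat(~send) = {Hold, Wait, Busy, Done}
Sat(safe | ~send) = {Hold, Ack, Wait, Busy, Done}
Sat(~halt) = {Idle, Load}
E[(safe | ~send) U ~halt]: least fixpoint, start Z0 = Sat(~halt) = {Idle, Load}, add states in Sat(safe | ~send) with some successor in Z. Z1 = {Idle, Ack, Wait, Load, Busy, Done}; Z2 = {Hold, Idle, Ack, Wait, Load, Busy, Done}; fixed.
Sat(E[(safe | ~send) U ~halt]) = {Hold, Idle, Ack, Wait, Load, Busy, Done}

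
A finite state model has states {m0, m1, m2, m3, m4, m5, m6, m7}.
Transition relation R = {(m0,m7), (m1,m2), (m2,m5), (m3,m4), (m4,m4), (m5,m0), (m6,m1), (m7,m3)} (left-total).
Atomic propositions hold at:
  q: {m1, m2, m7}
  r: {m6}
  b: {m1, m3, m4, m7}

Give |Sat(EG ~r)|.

Sat(~r) = {m0, m1, m2, m3, m4, m5, m7}
EG ~r: greatest fixpoint, start Z0 = {m0, m1, m2, m3, m4, m5, m7}, keep only states in Sat with some successor in Z. Already a fixed point.
Sat(EG ~r) = {m0, m1, m2, m3, m4, m5, m7}
|Sat(EG ~r)| = |{m0, m1, m2, m3, m4, m5, m7}| = 7.

7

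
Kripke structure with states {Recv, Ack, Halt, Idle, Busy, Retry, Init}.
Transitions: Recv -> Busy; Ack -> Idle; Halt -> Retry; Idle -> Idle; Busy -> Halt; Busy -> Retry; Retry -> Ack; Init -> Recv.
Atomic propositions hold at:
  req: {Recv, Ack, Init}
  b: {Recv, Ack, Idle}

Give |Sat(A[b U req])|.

A[b U req]: least fixpoint, start Z0 = Sat(req) = {Recv, Ack, Init}, add states in Sat(b) with every successor in Z. Already a fixed point.
Sat(A[b U req]) = {Recv, Ack, Init}
|Sat(A[b U req])| = |{Recv, Ack, Init}| = 3.

3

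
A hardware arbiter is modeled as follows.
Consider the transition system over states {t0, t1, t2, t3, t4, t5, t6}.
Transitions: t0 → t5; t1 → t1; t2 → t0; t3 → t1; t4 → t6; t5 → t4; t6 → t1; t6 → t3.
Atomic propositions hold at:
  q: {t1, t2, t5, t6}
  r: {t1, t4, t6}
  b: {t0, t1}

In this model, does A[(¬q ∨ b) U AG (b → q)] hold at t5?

Yes

Sat(¬q) = {t0, t3, t4}
Sat(¬q ∨ b) = {t0, t1, t3, t4}
Sat(b → q) = {t1, t2, t3, t4, t5, t6}
AG (b → q): greatest fixpoint, start Z0 = {t1, t2, t3, t4, t5, t6}, keep only states in Sat with every successor in Z. Z1 = {t1, t3, t4, t5, t6}; fixed.
Sat(AG (b → q)) = {t1, t3, t4, t5, t6}
A[(¬q ∨ b) U AG (b → q)]: least fixpoint, start Z0 = Sat(AG (b → q)) = {t1, t3, t4, t5, t6}, add states in Sat(¬q ∨ b) with every successor in Z. Z1 = {t0, t1, t3, t4, t5, t6}; fixed.
Sat(A[(¬q ∨ b) U AG (b → q)]) = {t0, t1, t3, t4, t5, t6}
t5 ∈ Sat(A[(¬q ∨ b) U AG (b → q)]) = {t0, t1, t3, t4, t5, t6}, so the formula holds at t5.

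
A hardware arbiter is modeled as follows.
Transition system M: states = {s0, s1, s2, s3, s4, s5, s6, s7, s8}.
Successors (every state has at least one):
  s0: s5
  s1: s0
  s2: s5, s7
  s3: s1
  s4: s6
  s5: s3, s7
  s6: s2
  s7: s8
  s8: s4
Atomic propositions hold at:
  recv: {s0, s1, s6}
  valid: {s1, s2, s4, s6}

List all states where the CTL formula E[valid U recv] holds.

{s0, s1, s4, s6}

E[valid U recv]: least fixpoint, start Z0 = Sat(recv) = {s0, s1, s6}, add states in Sat(valid) with some successor in Z. Z1 = {s0, s1, s4, s6}; fixed.
Sat(E[valid U recv]) = {s0, s1, s4, s6}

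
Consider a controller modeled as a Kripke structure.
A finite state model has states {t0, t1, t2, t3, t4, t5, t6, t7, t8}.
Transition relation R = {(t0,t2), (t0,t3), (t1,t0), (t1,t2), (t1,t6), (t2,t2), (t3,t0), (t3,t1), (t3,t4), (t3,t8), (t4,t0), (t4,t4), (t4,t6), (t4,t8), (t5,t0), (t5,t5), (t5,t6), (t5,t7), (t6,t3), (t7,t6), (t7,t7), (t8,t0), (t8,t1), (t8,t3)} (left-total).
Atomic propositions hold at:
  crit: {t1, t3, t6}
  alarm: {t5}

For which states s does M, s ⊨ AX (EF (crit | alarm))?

{t3, t4, t5, t6, t7, t8}

Sat(crit | alarm) = {t1, t3, t5, t6}
EF (crit | alarm): least fixpoint, start Z0 = {t1, t3, t5, t6}, add states with some successor in Z. Z1 = {t0, t1, t3, t4, t5, t6, t7, t8}; fixed.
Sat(EF (crit | alarm)) = {t0, t1, t3, t4, t5, t6, t7, t8}
Sat(AX (EF (crit | alarm))) = {s : every successor in {t0, t1, t3, t4, t5, t6, t7, t8}} = {t3, t4, t5, t6, t7, t8}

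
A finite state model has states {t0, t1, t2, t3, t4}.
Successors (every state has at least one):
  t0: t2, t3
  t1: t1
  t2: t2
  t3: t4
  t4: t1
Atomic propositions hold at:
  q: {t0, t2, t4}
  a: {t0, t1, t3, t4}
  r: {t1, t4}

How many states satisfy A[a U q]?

4

A[a U q]: least fixpoint, start Z0 = Sat(q) = {t0, t2, t4}, add states in Sat(a) with every successor in Z. Z1 = {t0, t2, t3, t4}; fixed.
Sat(A[a U q]) = {t0, t2, t3, t4}
|Sat(A[a U q])| = |{t0, t2, t3, t4}| = 4.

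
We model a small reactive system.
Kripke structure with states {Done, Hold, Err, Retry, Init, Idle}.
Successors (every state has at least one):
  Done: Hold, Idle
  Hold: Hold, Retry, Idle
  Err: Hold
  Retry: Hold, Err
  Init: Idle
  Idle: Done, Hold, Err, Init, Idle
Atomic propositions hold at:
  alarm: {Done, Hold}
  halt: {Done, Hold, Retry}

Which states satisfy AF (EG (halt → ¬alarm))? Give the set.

Sat(¬alarm) = {Err, Retry, Init, Idle}
Sat(halt → ¬alarm) = {Err, Retry, Init, Idle}
EG (halt → ¬alarm): greatest fixpoint, start Z0 = {Err, Retry, Init, Idle}, keep only states in Sat with some successor in Z. Z1 = {Retry, Init, Idle}; Z2 = {Init, Idle}; fixed.
Sat(EG (halt → ¬alarm)) = {Init, Idle}
AF (EG (halt → ¬alarm)): least fixpoint, start Z0 = {Init, Idle}, add states with every successor in Z. Already a fixed point.
Sat(AF (EG (halt → ¬alarm))) = {Init, Idle}

{Init, Idle}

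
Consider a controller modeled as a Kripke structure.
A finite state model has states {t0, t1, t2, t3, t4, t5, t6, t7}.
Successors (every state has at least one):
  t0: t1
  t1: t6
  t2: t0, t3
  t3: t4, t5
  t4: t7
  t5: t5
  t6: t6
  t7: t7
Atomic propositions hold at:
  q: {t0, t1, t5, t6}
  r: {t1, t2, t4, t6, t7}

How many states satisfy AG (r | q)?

Sat(r | q) = {t0, t1, t2, t4, t5, t6, t7}
AG (r | q): greatest fixpoint, start Z0 = {t0, t1, t2, t4, t5, t6, t7}, keep only states in Sat with every successor in Z. Z1 = {t0, t1, t4, t5, t6, t7}; fixed.
Sat(AG (r | q)) = {t0, t1, t4, t5, t6, t7}
|Sat(AG (r | q))| = |{t0, t1, t4, t5, t6, t7}| = 6.

6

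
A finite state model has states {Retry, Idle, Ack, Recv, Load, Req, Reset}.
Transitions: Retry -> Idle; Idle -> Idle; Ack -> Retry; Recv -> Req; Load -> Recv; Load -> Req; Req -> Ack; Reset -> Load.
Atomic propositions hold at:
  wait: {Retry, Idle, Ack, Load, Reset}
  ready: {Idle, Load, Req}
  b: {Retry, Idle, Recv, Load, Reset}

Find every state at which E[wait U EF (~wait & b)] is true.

{Recv, Load, Reset}

Sat(~wait) = {Recv, Req}
Sat(~wait & b) = {Recv}
EF (~wait & b): least fixpoint, start Z0 = {Recv}, add states with some successor in Z. Z1 = {Recv, Load}; Z2 = {Recv, Load, Reset}; fixed.
Sat(EF (~wait & b)) = {Recv, Load, Reset}
E[wait U EF (~wait & b)]: least fixpoint, start Z0 = Sat(EF (~wait & b)) = {Recv, Load, Reset}, add states in Sat(wait) with some successor in Z. Already a fixed point.
Sat(E[wait U EF (~wait & b)]) = {Recv, Load, Reset}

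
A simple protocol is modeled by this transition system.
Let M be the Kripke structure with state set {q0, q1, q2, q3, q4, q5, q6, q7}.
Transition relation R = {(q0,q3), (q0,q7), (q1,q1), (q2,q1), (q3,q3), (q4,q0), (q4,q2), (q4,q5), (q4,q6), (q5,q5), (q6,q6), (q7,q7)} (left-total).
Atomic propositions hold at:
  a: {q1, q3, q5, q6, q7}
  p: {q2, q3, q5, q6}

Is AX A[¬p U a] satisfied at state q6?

Yes

Sat(¬p) = {q0, q1, q4, q7}
A[¬p U a]: least fixpoint, start Z0 = Sat(a) = {q1, q3, q5, q6, q7}, add states in Sat(¬p) with every successor in Z. Z1 = {q0, q1, q3, q5, q6, q7}; fixed.
Sat(A[¬p U a]) = {q0, q1, q3, q5, q6, q7}
Sat(AX A[¬p U a]) = {s : every successor in {q0, q1, q3, q5, q6, q7}} = {q0, q1, q2, q3, q5, q6, q7}
q6 ∈ Sat(AX A[¬p U a]) = {q0, q1, q2, q3, q5, q6, q7}, so the formula holds at q6.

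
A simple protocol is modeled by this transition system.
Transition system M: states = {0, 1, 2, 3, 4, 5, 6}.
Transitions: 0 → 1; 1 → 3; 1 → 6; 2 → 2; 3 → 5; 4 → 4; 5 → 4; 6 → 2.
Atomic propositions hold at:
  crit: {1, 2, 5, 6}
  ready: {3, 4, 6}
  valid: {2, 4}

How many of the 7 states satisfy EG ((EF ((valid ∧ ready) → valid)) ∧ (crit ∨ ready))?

6

Sat(valid ∧ ready) = {4}
Sat((valid ∧ ready) → valid) = {0, 1, 2, 3, 4, 5, 6}
EF ((valid ∧ ready) → valid): least fixpoint, start Z0 = {0, 1, 2, 3, 4, 5, 6}, add states with some successor in Z. Already a fixed point.
Sat(EF ((valid ∧ ready) → valid)) = {0, 1, 2, 3, 4, 5, 6}
Sat(crit ∨ ready) = {1, 2, 3, 4, 5, 6}
Sat((EF ((valid ∧ ready) → valid)) ∧ (crit ∨ ready)) = {1, 2, 3, 4, 5, 6}
EG ((EF ((valid ∧ ready) → valid)) ∧ (crit ∨ ready)): greatest fixpoint, start Z0 = {1, 2, 3, 4, 5, 6}, keep only states in Sat with some successor in Z. Already a fixed point.
Sat(EG ((EF ((valid ∧ ready) → valid)) ∧ (crit ∨ ready))) = {1, 2, 3, 4, 5, 6}
|Sat(EG ((EF ((valid ∧ ready) → valid)) ∧ (crit ∨ ready)))| = |{1, 2, 3, 4, 5, 6}| = 6.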